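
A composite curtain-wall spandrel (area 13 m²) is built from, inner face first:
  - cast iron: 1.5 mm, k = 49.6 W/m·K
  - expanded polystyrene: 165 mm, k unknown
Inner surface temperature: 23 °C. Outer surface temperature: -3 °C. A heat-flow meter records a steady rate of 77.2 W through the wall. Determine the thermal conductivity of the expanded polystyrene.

k ≈ 0.0377 W/(m·K)

Series thermal resistances:
R_cast iron = L/(kA) = 0.0015/(49.6×13) = 2.326×10^-6 K/W
Sum of known resistances R_other = 2.326×10^-6 K/W
Total R = ΔT/Q = 26/77.2 = 0.3368 K/W
R_expanded polystyrene = R_total − R_other = 0.3368 K/W
k = L/(R·A) = 0.165/(0.3368×13)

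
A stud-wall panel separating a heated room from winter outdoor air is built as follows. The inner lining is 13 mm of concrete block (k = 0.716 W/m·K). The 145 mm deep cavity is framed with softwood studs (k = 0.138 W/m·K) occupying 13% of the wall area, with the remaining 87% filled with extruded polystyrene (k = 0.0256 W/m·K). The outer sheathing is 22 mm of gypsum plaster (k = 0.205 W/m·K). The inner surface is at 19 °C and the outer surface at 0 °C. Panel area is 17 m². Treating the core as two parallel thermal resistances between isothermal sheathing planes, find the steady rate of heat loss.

Q ≈ 86.6 W

Sheathing layers in series; stud and cavity paths in parallel between them.
R_inner = 0.013/(0.716×17) = 0.001068 K/W
R_stud  = 0.145/(0.138×0.13×17) = 0.4754 K/W
R_cav   = 0.145/(0.0256×0.87×17) = 0.383 K/W
1/R_core = 1/R_stud + 1/R_cav → R_core = 0.2121 K/W
R_outer = 0.022/(0.205×17) = 0.006313 K/W
R_total = 0.2195 K/W
Q = ΔT/R_total = 19/0.2195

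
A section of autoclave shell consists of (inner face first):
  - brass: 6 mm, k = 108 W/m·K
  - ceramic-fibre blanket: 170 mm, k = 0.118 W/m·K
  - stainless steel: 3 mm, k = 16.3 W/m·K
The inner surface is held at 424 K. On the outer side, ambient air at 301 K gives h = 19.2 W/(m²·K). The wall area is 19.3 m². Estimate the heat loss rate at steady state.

Q ≈ 1590 W

Using the resistance-network approach (series):
R_brass = L/(kA) = 0.006/(108×19.3) = 2.879×10^-6 K/W
R_ceramic-fibre blanket = L/(kA) = 0.17/(0.118×19.3) = 0.07465 K/W
R_stainless steel = L/(kA) = 0.003/(16.3×19.3) = 9.536×10^-6 K/W
R_outer film = 1/(h_o·A) = 1/(19.2×19.3) = 0.002699 K/W
R_total = 0.07736 K/W
Q = ΔT / R_total = 123 / 0.07736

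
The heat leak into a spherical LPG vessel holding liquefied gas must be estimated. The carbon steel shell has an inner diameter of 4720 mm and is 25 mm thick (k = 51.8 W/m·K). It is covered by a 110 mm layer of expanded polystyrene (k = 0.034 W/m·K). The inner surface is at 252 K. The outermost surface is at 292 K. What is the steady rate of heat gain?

Q ≈ 924 W

Radial (spherical) resistances in series:
R_carbon steel shell = (1/2.36 − 1/2.385)/(4π×51.8) = 6.823×10^-6 K/W
R_expanded polystyrene = (1/2.385 − 1/2.495)/(4π×0.034) = 0.04327 K/W
R_total = 0.04327 K/W
Q = ΔT/R_total = 40/0.04327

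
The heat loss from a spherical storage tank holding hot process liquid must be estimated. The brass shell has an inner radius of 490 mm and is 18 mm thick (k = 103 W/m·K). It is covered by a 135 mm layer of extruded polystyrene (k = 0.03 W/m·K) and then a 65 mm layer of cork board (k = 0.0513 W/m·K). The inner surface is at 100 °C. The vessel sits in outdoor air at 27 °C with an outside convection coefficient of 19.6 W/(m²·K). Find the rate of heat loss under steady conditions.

Q ≈ 55.1 W

Spherical conduction: R = (1/r_in − 1/r_out)/(4πk) per layer; series-sum.
R_brass shell = (1/0.49 − 1/0.508)/(4π×103) = 5.587×10^-5 K/W
R_extruded polystyrene = (1/0.508 − 1/0.643)/(4π×0.03) = 1.096 K/W
R_cork board = (1/0.643 − 1/0.708)/(4π×0.0513) = 0.2215 K/W
R_outer film = 1/(h·4πr_o²) = 1/(19.6×4π×0.708²) = 0.0081 K/W
R_total = 1.326 K/W
Q = ΔT/R_total = 73/1.326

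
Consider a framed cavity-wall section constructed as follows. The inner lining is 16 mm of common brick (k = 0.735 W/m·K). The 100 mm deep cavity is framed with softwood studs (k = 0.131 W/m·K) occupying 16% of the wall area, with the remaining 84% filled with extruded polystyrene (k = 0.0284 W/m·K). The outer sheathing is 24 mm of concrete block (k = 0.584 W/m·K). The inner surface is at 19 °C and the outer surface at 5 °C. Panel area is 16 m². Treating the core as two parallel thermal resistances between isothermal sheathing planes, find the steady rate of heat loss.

Q ≈ 97.6 W

Sheathing layers in series; stud and cavity paths in parallel between them.
R_inner = 0.016/(0.735×16) = 0.001361 K/W
R_stud  = 0.1/(0.131×0.16×16) = 0.2982 K/W
R_cav   = 0.1/(0.0284×0.84×16) = 0.262 K/W
1/R_core = 1/R_stud + 1/R_cav → R_core = 0.1395 K/W
R_outer = 0.024/(0.584×16) = 0.002568 K/W
R_total = 0.1434 K/W
Q = ΔT/R_total = 14/0.1434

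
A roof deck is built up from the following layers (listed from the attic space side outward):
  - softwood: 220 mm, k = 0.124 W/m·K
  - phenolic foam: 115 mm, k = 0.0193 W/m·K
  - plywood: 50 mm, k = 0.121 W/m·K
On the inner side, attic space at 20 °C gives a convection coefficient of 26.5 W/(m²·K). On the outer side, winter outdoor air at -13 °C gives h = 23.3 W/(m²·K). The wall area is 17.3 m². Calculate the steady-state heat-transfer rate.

Q ≈ 69.4 W

Thermal resistances in series:
R_inner film = 1/(h_i·A) = 1/(26.5×17.3) = 0.002181 K/W
R_softwood = L/(kA) = 0.22/(0.124×17.3) = 0.1026 K/W
R_phenolic foam = L/(kA) = 0.115/(0.0193×17.3) = 0.3444 K/W
R_plywood = L/(kA) = 0.05/(0.121×17.3) = 0.02389 K/W
R_outer film = 1/(h_o·A) = 1/(23.3×17.3) = 0.002481 K/W
R_total = 0.4755 K/W
Q = ΔT / R_total = 33 / 0.4755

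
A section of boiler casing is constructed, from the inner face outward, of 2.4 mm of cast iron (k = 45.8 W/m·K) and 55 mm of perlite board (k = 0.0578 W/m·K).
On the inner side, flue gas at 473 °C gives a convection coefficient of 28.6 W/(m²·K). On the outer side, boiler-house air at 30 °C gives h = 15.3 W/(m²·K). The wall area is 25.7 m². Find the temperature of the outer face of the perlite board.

Thermal resistances in series:
R_inner film = 1/(h_i·A) = 1/(28.6×25.7) = 0.001361 K/W
R_cast iron = L/(kA) = 0.0024/(45.8×25.7) = 2.039×10^-6 K/W
R_perlite board = L/(kA) = 0.055/(0.0578×25.7) = 0.03703 K/W
R_outer film = 1/(h_o·A) = 1/(15.3×25.7) = 0.002543 K/W
R_total = 0.04093 K/W;  Q = ΔT/R_total = 443/0.04093 = 10820 W
T_interface = T_inner − Q·ΣR(inner→interface) = 473 − 10800×0.03839

T ≈ 57.5 °C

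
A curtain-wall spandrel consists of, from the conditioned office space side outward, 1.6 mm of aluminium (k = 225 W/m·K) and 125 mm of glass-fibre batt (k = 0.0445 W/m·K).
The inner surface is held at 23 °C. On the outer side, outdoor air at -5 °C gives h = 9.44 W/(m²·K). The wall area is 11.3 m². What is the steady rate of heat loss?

Treating each layer as a thermal resistance in series:
R_aluminium = L/(kA) = 0.0016/(225×11.3) = 6.293×10^-7 K/W
R_glass-fibre batt = L/(kA) = 0.125/(0.0445×11.3) = 0.2486 K/W
R_outer film = 1/(h_o·A) = 1/(9.44×11.3) = 0.009375 K/W
R_total = 0.258 K/W
Q = ΔT / R_total = 28 / 0.258

Q ≈ 109 W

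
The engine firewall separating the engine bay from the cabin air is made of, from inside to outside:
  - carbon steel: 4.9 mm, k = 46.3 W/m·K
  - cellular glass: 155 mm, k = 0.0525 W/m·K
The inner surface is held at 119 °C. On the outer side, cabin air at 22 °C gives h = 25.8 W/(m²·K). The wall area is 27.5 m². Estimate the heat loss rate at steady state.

Model the wall as resistances in series:
R_carbon steel = L/(kA) = 0.0049/(46.3×27.5) = 3.848×10^-6 K/W
R_cellular glass = L/(kA) = 0.155/(0.0525×27.5) = 0.1074 K/W
R_outer film = 1/(h_o·A) = 1/(25.8×27.5) = 0.001409 K/W
R_total = 0.1088 K/W
Q = ΔT / R_total = 97 / 0.1088

Q ≈ 892 W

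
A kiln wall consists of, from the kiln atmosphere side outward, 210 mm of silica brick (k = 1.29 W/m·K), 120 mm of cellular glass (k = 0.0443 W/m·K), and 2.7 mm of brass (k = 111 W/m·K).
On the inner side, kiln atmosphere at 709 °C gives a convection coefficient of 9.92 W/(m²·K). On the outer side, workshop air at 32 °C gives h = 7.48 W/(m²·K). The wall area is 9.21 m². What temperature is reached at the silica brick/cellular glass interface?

T ≈ 652 °C

Using the resistance-network approach (series):
R_inner film = 1/(h_i·A) = 1/(9.92×9.21) = 0.01095 K/W
R_silica brick = L/(kA) = 0.21/(1.29×9.21) = 0.01768 K/W
R_cellular glass = L/(kA) = 0.12/(0.0443×9.21) = 0.2941 K/W
R_brass = L/(kA) = 0.0027/(111×9.21) = 2.641×10^-6 K/W
R_outer film = 1/(h_o·A) = 1/(7.48×9.21) = 0.01452 K/W
R_total = 0.3373 K/W;  Q = ΔT/R_total = 677/0.3373 = 2007 W
T_interface = T_inner − Q·ΣR(inner→interface) = 709 − 2010×0.02862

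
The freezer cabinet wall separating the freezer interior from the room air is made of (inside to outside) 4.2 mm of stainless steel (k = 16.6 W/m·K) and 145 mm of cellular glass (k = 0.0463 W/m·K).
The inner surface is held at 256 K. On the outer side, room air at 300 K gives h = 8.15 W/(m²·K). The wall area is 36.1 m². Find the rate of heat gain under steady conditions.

Q ≈ 488 W

Treating each layer as a thermal resistance in series:
R_stainless steel = L/(kA) = 0.0042/(16.6×36.1) = 7.009×10^-6 K/W
R_cellular glass = L/(kA) = 0.145/(0.0463×36.1) = 0.08675 K/W
R_outer film = 1/(h_o·A) = 1/(8.15×36.1) = 0.003399 K/W
R_total = 0.09016 K/W
Q = ΔT / R_total = 44 / 0.09016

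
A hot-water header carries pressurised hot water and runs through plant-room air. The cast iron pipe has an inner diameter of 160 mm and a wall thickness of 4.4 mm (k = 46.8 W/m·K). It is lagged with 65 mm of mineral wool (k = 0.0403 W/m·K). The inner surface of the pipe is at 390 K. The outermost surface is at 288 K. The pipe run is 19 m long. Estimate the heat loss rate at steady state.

Q ≈ 859 W

Treating each annulus and film as a series resistance:
R_cast iron pipe wall = ln(84.4/80)/(2π×46.8×19) = 9.583×10^-6 K/W
R_mineral wool = ln(149.4/84.4)/(2π×0.0403×19) = 0.1187 K/W
R_total = 0.1187 K/W
Q = ΔT/R_total = 102/0.1187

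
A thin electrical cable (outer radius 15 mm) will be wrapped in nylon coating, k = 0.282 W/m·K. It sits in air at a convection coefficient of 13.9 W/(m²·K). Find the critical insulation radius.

For a cylinder r_cr = k/h = 0.282/13.9
r_cr = 20.3 mm; since the bare radius (15 mm) is below r_cr, adding a thin layer of insulation will *increase* heat loss.

r_cr ≈ 20.3 mm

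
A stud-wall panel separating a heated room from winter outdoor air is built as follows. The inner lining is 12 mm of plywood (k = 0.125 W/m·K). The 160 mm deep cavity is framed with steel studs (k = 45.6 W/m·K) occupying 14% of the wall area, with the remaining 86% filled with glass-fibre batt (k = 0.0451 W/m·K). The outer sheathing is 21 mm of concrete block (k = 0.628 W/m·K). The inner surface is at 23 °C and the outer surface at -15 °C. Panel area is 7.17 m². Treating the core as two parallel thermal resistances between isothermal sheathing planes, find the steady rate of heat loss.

Sheathing layers in series; stud and cavity paths in parallel between them.
R_inner = 0.012/(0.125×7.17) = 0.01339 K/W
R_stud  = 0.16/(45.6×0.14×7.17) = 0.003495 K/W
R_cav   = 0.16/(0.0451×0.86×7.17) = 0.5753 K/W
1/R_core = 1/R_stud + 1/R_cav → R_core = 0.003474 K/W
R_outer = 0.021/(0.628×7.17) = 0.004664 K/W
R_total = 0.02153 K/W
Q = ΔT/R_total = 38/0.02153

Q ≈ 1770 W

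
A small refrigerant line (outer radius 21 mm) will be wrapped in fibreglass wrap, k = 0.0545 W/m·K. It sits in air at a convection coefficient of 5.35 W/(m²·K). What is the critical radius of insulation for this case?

r_cr ≈ 10.2 mm

For a cylinder r_cr = k/h = 0.0545/5.35
r_cr = 10.2 mm; since the bare radius (21 mm) is above r_cr, any added insulation will reduce heat loss.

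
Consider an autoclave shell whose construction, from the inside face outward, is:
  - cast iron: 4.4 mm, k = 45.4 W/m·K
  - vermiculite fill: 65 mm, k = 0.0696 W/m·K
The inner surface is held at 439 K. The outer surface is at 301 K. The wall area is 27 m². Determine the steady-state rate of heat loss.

Using the resistance-network approach (series):
R_cast iron = L/(kA) = 0.0044/(45.4×27) = 3.589×10^-6 K/W
R_vermiculite fill = L/(kA) = 0.065/(0.0696×27) = 0.03459 K/W
R_total = 0.03459 K/W
Q = ΔT / R_total = 138 / 0.03459

Q ≈ 3990 W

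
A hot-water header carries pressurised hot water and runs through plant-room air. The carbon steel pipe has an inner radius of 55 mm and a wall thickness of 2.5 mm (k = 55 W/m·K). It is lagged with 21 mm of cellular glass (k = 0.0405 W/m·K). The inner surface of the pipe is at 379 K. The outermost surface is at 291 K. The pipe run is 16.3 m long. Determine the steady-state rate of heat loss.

Q ≈ 1170 W

Per-layer cylindrical resistances, series-summed:
R_carbon steel pipe wall = ln(57.5/55)/(2π×55×16.3) = 7.891×10^-6 K/W
R_cellular glass = ln(78.5/57.5)/(2π×0.0405×16.3) = 0.07505 K/W
R_total = 0.07506 K/W
Q = ΔT/R_total = 88/0.07506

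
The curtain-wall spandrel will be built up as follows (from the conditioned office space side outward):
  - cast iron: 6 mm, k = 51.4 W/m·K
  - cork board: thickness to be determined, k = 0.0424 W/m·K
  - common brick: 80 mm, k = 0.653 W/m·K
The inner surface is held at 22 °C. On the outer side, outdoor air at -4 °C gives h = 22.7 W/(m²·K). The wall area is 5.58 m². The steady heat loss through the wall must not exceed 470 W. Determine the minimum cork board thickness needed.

L ≈ 6.02 mm

Series thermal resistances:
R_cast iron = L/(kA) = 0.006/(51.4×5.58) = 2.092×10^-5 K/W
R_common brick = L/(kA) = 0.08/(0.653×5.58) = 0.02196 K/W
R_outer film = 1/(h_o·A) = 1/(22.7×5.58) = 0.007895 K/W
Sum of the known resistances R_other = 0.02987 K/W
Required total resistance R_tot = ΔT/Q_allow = 26/470 = 0.05532 K/W
R_cork board = R_tot − R_other = 0.02545 K/W
L = R·k·A = 0.02545×0.0424×5.58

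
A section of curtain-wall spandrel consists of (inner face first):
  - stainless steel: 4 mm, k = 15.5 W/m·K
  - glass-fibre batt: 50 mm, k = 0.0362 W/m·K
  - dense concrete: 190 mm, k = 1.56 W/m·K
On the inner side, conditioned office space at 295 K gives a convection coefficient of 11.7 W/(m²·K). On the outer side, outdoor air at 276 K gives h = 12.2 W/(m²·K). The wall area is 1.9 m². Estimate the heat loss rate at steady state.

Model the wall as resistances in series:
R_inner film = 1/(h_i·A) = 1/(11.7×1.9) = 0.04498 K/W
R_stainless steel = L/(kA) = 0.004/(15.5×1.9) = 1.358×10^-4 K/W
R_glass-fibre batt = L/(kA) = 0.05/(0.0362×1.9) = 0.727 K/W
R_dense concrete = L/(kA) = 0.19/(1.56×1.9) = 0.0641 K/W
R_outer film = 1/(h_o·A) = 1/(12.2×1.9) = 0.04314 K/W
R_total = 0.8793 K/W
Q = ΔT / R_total = 19 / 0.8793

Q ≈ 21.6 W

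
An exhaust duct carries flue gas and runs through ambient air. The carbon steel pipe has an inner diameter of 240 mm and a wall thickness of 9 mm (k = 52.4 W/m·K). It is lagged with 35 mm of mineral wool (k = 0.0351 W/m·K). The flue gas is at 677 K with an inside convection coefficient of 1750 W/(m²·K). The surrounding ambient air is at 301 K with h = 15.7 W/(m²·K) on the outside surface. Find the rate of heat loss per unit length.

Cylindrical conduction, so R = ln(r₂/r₁)/(2πkL) per layer, in series:
R_inner film = 1/(h_i·2πr₁L) = 1/(1750×2π×0.12×1) = 7.579×10^-4 K/W
R_carbon steel pipe wall = ln(129/120)/(2π×52.4×1) = 2.197×10^-4 K/W
R_mineral wool = ln(164/129)/(2π×0.0351×1) = 1.088 K/W
R_outer film = 1/(h_o·2πr_oL) = 1/(15.7×2π×0.164×1) = 0.06181 K/W
R_total = 1.151 K/W
Q = ΔT/R_total = 376/1.151

q′ ≈ 327 W/m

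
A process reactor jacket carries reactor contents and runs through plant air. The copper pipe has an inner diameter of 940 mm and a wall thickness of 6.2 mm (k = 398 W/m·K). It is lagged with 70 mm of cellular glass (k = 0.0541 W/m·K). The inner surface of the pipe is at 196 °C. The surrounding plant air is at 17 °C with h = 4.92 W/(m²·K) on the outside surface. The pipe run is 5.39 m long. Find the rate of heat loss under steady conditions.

Radial resistances (cylindrical: R_cond = ln(r_o/r_i)/(2πkL), R_conv = 1/(h·2πrL)):
R_copper pipe wall = ln(476.2/470)/(2π×398×5.39) = 9.723×10^-7 K/W
R_cellular glass = ln(546.2/476.2)/(2π×0.0541×5.39) = 0.07486 K/W
R_outer film = 1/(h_o·2πr_oL) = 1/(4.92×2π×0.5462×5.39) = 0.01099 K/W
R_total = 0.08584 K/W
Q = ΔT/R_total = 179/0.08584

Q ≈ 2090 W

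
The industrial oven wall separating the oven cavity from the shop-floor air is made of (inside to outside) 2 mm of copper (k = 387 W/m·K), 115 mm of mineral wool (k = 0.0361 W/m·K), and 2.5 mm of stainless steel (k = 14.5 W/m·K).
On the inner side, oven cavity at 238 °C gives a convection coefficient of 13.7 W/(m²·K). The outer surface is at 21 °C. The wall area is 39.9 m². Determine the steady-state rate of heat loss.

Series thermal resistances:
R_inner film = 1/(h_i·A) = 1/(13.7×39.9) = 0.001829 K/W
R_copper = L/(kA) = 0.002/(387×39.9) = 1.295×10^-7 K/W
R_mineral wool = L/(kA) = 0.115/(0.0361×39.9) = 0.07984 K/W
R_stainless steel = L/(kA) = 0.0025/(14.5×39.9) = 4.321×10^-6 K/W
R_total = 0.08167 K/W
Q = ΔT / R_total = 217 / 0.08167

Q ≈ 2660 W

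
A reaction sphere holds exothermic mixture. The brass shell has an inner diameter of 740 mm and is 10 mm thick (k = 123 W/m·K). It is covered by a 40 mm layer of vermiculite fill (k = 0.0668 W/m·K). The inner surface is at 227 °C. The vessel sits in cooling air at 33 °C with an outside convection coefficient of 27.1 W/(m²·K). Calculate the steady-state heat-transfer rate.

For a spherical shell R = (1/r₁ − 1/r₂)/(4πk); film R = 1/(h·4πr²). In series:
R_brass shell = (1/0.37 − 1/0.38)/(4π×123) = 4.602×10^-5 K/W
R_vermiculite fill = (1/0.38 − 1/0.42)/(4π×0.0668) = 0.2986 K/W
R_outer film = 1/(h·4πr_o²) = 1/(27.1×4π×0.42²) = 0.01665 K/W
R_total = 0.3153 K/W
Q = ΔT/R_total = 194/0.3153

Q ≈ 615 W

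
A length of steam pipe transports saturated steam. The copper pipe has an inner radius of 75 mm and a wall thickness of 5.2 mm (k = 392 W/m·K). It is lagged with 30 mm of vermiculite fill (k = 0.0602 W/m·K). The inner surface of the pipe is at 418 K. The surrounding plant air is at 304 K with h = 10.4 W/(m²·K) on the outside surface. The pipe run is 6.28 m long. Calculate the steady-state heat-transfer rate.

Q ≈ 731 W

Cylindrical conduction, so R = ln(r₂/r₁)/(2πkL) per layer, in series:
R_copper pipe wall = ln(80.2/75)/(2π×392×6.28) = 4.334×10^-6 K/W
R_vermiculite fill = ln(110.2/80.2)/(2π×0.0602×6.28) = 0.1338 K/W
R_outer film = 1/(h_o·2πr_oL) = 1/(10.4×2π×0.1102×6.28) = 0.02211 K/W
R_total = 0.1559 K/W
Q = ΔT/R_total = 114/0.1559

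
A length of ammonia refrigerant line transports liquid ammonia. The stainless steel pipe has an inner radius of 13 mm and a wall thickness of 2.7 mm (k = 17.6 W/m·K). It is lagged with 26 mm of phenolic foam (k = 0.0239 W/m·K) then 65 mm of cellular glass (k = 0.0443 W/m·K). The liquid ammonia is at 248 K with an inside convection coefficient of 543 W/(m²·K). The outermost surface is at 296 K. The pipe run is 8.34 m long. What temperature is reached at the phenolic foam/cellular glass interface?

T ≈ 280 K

For a radial system each layer contributes R = ln(r_out/r_in)/(2πkL); films add R = 1/(hA).
R_inner film = 1/(h_i·2πr₁L) = 1/(543×2π×0.013×8.34) = 0.002703 K/W
R_stainless steel pipe wall = ln(15.7/13)/(2π×17.6×8.34) = 2.046×10^-4 K/W
R_phenolic foam = ln(41.7/15.7)/(2π×0.0239×8.34) = 0.78 K/W
R_cellular glass = ln(106.7/41.7)/(2π×0.0443×8.34) = 0.4047 K/W
R_total = 1.188 K/W
Q = ΔT/R_total = 48/1.188
Q = 40.4 W
T_interface = T_inner + Q·ΣR(inner→interface) = 248 + 40.4×0.7829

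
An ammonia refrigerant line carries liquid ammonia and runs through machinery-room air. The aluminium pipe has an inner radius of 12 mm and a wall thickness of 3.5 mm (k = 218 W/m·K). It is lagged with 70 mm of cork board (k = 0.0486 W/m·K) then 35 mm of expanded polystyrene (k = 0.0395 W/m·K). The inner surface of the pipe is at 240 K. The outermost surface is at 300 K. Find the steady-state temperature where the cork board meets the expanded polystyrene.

Per-layer cylindrical resistances, series-summed:
R_aluminium pipe wall = ln(15.5/12)/(2π×218×1) = 1.868×10^-4 K/W
R_cork board = ln(85.5/15.5)/(2π×0.0486×1) = 5.592 K/W
R_expanded polystyrene = ln(120.5/85.5)/(2π×0.0395×1) = 1.383 K/W
R_total = 6.975 K/W
Q = ΔT/R_total = 60/6.975
Q = 8.6 W/m
T_interface = T_inner + Q·ΣR(inner→interface) = 240 + 8.6×5.592

T ≈ 288 K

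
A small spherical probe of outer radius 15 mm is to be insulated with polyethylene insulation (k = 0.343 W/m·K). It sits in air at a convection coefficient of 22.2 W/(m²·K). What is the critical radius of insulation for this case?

For a sphere r_cr = 2k/h = 2×0.343/22.2
r_cr = 30.9 mm; since the bare radius (15 mm) is below r_cr, adding a thin layer of insulation will *increase* heat loss.

r_cr ≈ 30.9 mm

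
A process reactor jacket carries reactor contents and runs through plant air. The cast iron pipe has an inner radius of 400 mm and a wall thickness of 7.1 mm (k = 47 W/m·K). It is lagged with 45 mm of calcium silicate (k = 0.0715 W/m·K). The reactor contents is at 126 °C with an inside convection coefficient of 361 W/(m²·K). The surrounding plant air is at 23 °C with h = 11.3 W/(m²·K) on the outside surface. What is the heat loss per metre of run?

Treating each annulus and film as a series resistance:
R_inner film = 1/(h_i·2πr₁L) = 1/(361×2π×0.4×1) = 0.001102 K/W
R_cast iron pipe wall = ln(407.1/400)/(2π×47×1) = 5.958×10^-5 K/W
R_calcium silicate = ln(452.1/407.1)/(2π×0.0715×1) = 0.2334 K/W
R_outer film = 1/(h_o·2πr_oL) = 1/(11.3×2π×0.4521×1) = 0.03115 K/W
R_total = 0.2657 K/W
Q = ΔT/R_total = 103/0.2657

q′ ≈ 388 W/m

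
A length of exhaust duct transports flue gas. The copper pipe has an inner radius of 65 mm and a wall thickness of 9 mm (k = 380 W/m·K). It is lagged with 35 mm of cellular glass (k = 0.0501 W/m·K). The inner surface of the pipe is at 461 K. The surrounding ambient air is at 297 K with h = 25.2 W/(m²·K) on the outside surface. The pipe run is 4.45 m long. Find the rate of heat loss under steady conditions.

Q ≈ 566 W

Radial resistances (cylindrical: R_cond = ln(r_o/r_i)/(2πkL), R_conv = 1/(h·2πrL)):
R_copper pipe wall = ln(74/65)/(2π×380×4.45) = 1.221×10^-5 K/W
R_cellular glass = ln(109/74)/(2π×0.0501×4.45) = 0.2765 K/W
R_outer film = 1/(h_o·2πr_oL) = 1/(25.2×2π×0.109×4.45) = 0.01302 K/W
R_total = 0.2895 K/W
Q = ΔT/R_total = 164/0.2895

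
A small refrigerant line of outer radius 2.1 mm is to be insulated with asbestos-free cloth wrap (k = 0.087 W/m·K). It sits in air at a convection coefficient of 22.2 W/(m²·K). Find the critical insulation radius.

r_cr ≈ 3.92 mm

For a cylinder r_cr = k/h = 0.087/22.2
r_cr = 3.92 mm; since the bare radius (2.1 mm) is below r_cr, adding a thin layer of insulation will *increase* heat loss.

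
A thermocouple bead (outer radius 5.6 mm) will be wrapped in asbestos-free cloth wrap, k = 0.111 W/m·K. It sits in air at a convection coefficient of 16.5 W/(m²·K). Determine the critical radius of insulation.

r_cr ≈ 13.5 mm

For a sphere r_cr = 2k/h = 2×0.111/16.5
r_cr = 13.5 mm; since the bare radius (5.6 mm) is below r_cr, adding a thin layer of insulation will *increase* heat loss.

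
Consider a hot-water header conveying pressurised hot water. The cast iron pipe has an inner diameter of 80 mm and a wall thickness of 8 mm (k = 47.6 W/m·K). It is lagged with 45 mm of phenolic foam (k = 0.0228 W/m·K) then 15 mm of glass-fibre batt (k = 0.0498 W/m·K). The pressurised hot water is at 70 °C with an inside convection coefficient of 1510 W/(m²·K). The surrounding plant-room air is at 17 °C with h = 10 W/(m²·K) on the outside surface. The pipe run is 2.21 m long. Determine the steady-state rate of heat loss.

Cylindrical conduction, so R = ln(r₂/r₁)/(2πkL) per layer, in series:
R_inner film = 1/(h_i·2πr₁L) = 1/(1510×2π×0.04×2.21) = 0.001192 K/W
R_cast iron pipe wall = ln(48/40)/(2π×47.6×2.21) = 2.758×10^-4 K/W
R_phenolic foam = ln(93/48)/(2π×0.0228×2.21) = 2.089 K/W
R_glass-fibre batt = ln(108/93)/(2π×0.0498×2.21) = 0.2162 K/W
R_outer film = 1/(h_o·2πr_oL) = 1/(10×2π×0.108×2.21) = 0.06668 K/W
R_total = 2.373 K/W
Q = ΔT/R_total = 53/2.373

Q ≈ 22.3 W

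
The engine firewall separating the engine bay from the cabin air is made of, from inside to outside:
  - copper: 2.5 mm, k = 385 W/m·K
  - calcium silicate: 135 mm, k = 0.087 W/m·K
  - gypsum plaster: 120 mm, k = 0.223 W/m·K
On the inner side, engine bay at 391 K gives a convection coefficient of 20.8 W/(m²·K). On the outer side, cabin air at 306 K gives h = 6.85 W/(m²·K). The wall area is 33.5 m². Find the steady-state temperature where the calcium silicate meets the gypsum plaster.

Thermal resistances in series:
R_inner film = 1/(h_i·A) = 1/(20.8×33.5) = 0.001435 K/W
R_copper = L/(kA) = 0.0025/(385×33.5) = 1.938×10^-7 K/W
R_calcium silicate = L/(kA) = 0.135/(0.087×33.5) = 0.04632 K/W
R_gypsum plaster = L/(kA) = 0.12/(0.223×33.5) = 0.01606 K/W
R_outer film = 1/(h_o·A) = 1/(6.85×33.5) = 0.004358 K/W
R_total = 0.06818 K/W;  Q = ΔT/R_total = 85/0.06818 = 1247 W
T_interface = T_inner − Q·ΣR(inner→interface) = 391 − 1250×0.04776

T ≈ 331 K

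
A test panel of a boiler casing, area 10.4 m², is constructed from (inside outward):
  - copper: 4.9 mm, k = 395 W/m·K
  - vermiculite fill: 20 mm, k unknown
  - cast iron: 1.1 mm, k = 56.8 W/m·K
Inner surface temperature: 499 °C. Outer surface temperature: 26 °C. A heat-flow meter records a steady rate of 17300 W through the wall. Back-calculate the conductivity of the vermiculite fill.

Series thermal resistances:
R_copper = L/(kA) = 0.0049/(395×10.4) = 1.193×10^-6 K/W
R_cast iron = L/(kA) = 0.0011/(56.8×10.4) = 1.862×10^-6 K/W
Sum of known resistances R_other = 3.055×10^-6 K/W
Total R = ΔT/Q = 473/17300 = 0.02734 K/W
R_vermiculite fill = R_total − R_other = 0.02734 K/W
k = L/(R·A) = 0.02/(0.02734×10.4)

k ≈ 0.0703 W/(m·K)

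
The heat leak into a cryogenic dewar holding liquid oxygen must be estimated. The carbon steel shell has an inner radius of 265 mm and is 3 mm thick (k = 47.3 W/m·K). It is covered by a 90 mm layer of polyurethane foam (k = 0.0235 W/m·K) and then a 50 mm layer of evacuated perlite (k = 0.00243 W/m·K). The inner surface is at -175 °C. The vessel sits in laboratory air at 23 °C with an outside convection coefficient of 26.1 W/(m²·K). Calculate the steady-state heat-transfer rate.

Q ≈ 13.7 W

Each spherical layer contributes R = (1/r_i − 1/r_o)/(4πk):
R_carbon steel shell = (1/0.265 − 1/0.268)/(4π×47.3) = 7.107×10^-5 K/W
R_polyurethane foam = (1/0.268 − 1/0.358)/(4π×0.0235) = 3.176 K/W
R_evacuated perlite = (1/0.358 − 1/0.408)/(4π×0.00243) = 11.21 K/W
R_outer film = 1/(h·4πr_o²) = 1/(26.1×4π×0.408²) = 0.01832 K/W
R_total = 14.41 K/W
Q = ΔT/R_total = 198/14.41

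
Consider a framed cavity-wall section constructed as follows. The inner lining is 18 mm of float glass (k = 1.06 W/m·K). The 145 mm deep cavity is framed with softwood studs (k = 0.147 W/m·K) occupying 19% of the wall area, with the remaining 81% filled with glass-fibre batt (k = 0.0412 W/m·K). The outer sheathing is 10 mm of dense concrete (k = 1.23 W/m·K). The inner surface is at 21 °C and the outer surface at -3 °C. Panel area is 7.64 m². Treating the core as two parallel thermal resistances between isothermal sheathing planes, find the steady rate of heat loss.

Sheathing layers in series; stud and cavity paths in parallel between them.
R_inner = 0.018/(1.06×7.64) = 0.002223 K/W
R_stud  = 0.145/(0.147×0.19×7.64) = 0.6795 K/W
R_cav   = 0.145/(0.0412×0.81×7.64) = 0.5687 K/W
1/R_core = 1/R_stud + 1/R_cav → R_core = 0.3096 K/W
R_outer = 0.01/(1.23×7.64) = 0.001064 K/W
R_total = 0.3129 K/W
Q = ΔT/R_total = 24/0.3129

Q ≈ 76.7 W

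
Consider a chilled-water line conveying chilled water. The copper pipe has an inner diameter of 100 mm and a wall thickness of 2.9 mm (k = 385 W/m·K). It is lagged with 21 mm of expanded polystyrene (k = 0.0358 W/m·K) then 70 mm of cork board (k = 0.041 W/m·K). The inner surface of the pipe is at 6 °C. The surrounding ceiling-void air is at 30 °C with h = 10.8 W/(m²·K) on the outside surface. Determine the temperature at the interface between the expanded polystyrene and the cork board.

Per-layer cylindrical resistances, series-summed:
R_copper pipe wall = ln(52.9/50)/(2π×385×1) = 2.331×10^-5 K/W
R_expanded polystyrene = ln(73.9/52.9)/(2π×0.0358×1) = 1.486 K/W
R_cork board = ln(143.9/73.9)/(2π×0.041×1) = 2.587 K/W
R_outer film = 1/(h_o·2πr_oL) = 1/(10.8×2π×0.1439×1) = 0.1024 K/W
R_total = 4.176 K/W
Q = ΔT/R_total = 24/4.176
Q = 5.75 W/m
T_interface = T_inner + Q·ΣR(inner→interface) = 6 + 5.75×1.486

T ≈ 14.5 °C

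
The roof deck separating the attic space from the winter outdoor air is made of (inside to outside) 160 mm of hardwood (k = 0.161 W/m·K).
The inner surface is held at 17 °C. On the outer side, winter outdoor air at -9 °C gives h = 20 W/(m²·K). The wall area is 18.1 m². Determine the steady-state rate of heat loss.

Q ≈ 451 W

Treating each layer as a thermal resistance in series:
R_hardwood = L/(kA) = 0.16/(0.161×18.1) = 0.05491 K/W
R_outer film = 1/(h_o·A) = 1/(20×18.1) = 0.002762 K/W
R_total = 0.05767 K/W
Q = ΔT / R_total = 26 / 0.05767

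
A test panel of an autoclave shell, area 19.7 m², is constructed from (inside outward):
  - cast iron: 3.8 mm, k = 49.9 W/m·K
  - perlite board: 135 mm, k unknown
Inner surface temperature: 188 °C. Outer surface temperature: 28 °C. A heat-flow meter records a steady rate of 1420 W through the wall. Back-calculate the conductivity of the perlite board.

k ≈ 0.0608 W/(m·K)

Using the resistance-network approach (series):
R_cast iron = L/(kA) = 0.0038/(49.9×19.7) = 3.866×10^-6 K/W
Sum of known resistances R_other = 3.866×10^-6 K/W
Total R = ΔT/Q = 160/1420 = 0.1127 K/W
R_perlite board = R_total − R_other = 0.1127 K/W
k = L/(R·A) = 0.135/(0.1127×19.7)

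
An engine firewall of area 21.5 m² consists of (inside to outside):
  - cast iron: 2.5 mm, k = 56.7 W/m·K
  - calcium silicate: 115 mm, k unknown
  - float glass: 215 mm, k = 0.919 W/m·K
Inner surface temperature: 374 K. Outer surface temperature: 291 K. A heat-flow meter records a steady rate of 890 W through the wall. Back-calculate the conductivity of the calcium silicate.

Series thermal resistances:
R_cast iron = L/(kA) = 0.0025/(56.7×21.5) = 2.051×10^-6 K/W
R_float glass = L/(kA) = 0.215/(0.919×21.5) = 0.01088 K/W
Sum of known resistances R_other = 0.01088 K/W
Total R = ΔT/Q = 83/890 = 0.09326 K/W
R_calcium silicate = R_total − R_other = 0.08237 K/W
k = L/(R·A) = 0.115/(0.08237×21.5)

k ≈ 0.0649 W/(m·K)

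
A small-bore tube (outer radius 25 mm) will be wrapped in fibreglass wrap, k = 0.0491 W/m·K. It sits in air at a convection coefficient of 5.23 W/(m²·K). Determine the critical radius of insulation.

For a cylinder r_cr = k/h = 0.0491/5.23
r_cr = 9.39 mm; since the bare radius (25 mm) is above r_cr, any added insulation will reduce heat loss.

r_cr ≈ 9.39 mm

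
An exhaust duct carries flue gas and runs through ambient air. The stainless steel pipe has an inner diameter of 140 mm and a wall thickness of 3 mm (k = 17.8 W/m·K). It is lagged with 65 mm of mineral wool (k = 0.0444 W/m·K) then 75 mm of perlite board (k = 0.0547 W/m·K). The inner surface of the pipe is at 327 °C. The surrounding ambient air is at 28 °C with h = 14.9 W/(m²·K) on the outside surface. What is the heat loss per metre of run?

For a radial system each layer contributes R = ln(r_out/r_in)/(2πkL); films add R = 1/(hA).
R_stainless steel pipe wall = ln(73/70)/(2π×17.8×1) = 3.752×10^-4 K/W
R_mineral wool = ln(138/73)/(2π×0.0444×1) = 2.283 K/W
R_perlite board = ln(213/138)/(2π×0.0547×1) = 1.263 K/W
R_outer film = 1/(h_o·2πr_oL) = 1/(14.9×2π×0.213×1) = 0.05015 K/W
R_total = 3.596 K/W
Q = ΔT/R_total = 299/3.596

q′ ≈ 83.1 W/m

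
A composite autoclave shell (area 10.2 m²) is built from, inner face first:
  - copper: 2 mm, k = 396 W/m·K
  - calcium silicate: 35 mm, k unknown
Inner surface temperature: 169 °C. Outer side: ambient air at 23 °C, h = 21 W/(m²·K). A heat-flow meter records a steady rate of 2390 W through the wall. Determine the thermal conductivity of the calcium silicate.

k ≈ 0.0608 W/(m·K)

Model the wall as resistances in series:
R_copper = L/(kA) = 0.002/(396×10.2) = 4.951×10^-7 K/W
R_outer film = 1/(h_o·A) = 1/(21×10.2) = 0.004669 K/W
Sum of known resistances R_other = 0.004669 K/W
Total R = ΔT/Q = 146/2390 = 0.06109 K/W
R_calcium silicate = R_total − R_other = 0.05642 K/W
k = L/(R·A) = 0.035/(0.05642×10.2)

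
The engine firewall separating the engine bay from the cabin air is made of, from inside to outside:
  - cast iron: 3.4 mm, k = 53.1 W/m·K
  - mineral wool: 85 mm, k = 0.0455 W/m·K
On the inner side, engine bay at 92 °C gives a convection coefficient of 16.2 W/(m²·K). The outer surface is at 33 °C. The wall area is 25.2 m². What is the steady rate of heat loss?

Series thermal resistances:
R_inner film = 1/(h_i·A) = 1/(16.2×25.2) = 0.00245 K/W
R_cast iron = L/(kA) = 0.0034/(53.1×25.2) = 2.541×10^-6 K/W
R_mineral wool = L/(kA) = 0.085/(0.0455×25.2) = 0.07413 K/W
R_total = 0.07658 K/W
Q = ΔT / R_total = 59 / 0.07658

Q ≈ 770 W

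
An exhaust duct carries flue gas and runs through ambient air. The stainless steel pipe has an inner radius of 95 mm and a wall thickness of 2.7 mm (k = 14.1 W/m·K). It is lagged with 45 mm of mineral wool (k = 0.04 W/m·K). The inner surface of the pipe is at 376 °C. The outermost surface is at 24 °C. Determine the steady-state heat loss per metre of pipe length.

q′ ≈ 233 W/m

For a radial system each layer contributes R = ln(r_out/r_in)/(2πkL); films add R = 1/(hA).
R_stainless steel pipe wall = ln(97.7/95)/(2π×14.1×1) = 3.163×10^-4 K/W
R_mineral wool = ln(142.7/97.7)/(2π×0.04×1) = 1.507 K/W
R_total = 1.508 K/W
Q = ΔT/R_total = 352/1.508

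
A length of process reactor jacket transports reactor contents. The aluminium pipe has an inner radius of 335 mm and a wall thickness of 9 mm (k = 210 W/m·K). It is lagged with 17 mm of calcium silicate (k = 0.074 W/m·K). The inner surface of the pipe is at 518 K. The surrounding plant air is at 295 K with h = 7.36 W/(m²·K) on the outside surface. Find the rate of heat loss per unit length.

For a radial system each layer contributes R = ln(r_out/r_in)/(2πkL); films add R = 1/(hA).
R_aluminium pipe wall = ln(344/335)/(2π×210×1) = 2.009×10^-5 K/W
R_calcium silicate = ln(361/344)/(2π×0.074×1) = 0.1037 K/W
R_outer film = 1/(h_o·2πr_oL) = 1/(7.36×2π×0.361×1) = 0.0599 K/W
R_total = 0.1637 K/W
Q = ΔT/R_total = 223/0.1637

q′ ≈ 1360 W/m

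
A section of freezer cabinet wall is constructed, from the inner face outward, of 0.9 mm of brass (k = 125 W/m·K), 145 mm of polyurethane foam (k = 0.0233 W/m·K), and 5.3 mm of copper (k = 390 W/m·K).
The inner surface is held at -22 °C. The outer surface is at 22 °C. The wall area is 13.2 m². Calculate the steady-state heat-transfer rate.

Series thermal resistances:
R_brass = L/(kA) = 0.0009/(125×13.2) = 5.455×10^-7 K/W
R_polyurethane foam = L/(kA) = 0.145/(0.0233×13.2) = 0.4715 K/W
R_copper = L/(kA) = 0.0053/(390×13.2) = 1.03×10^-6 K/W
R_total = 0.4715 K/W
Q = ΔT / R_total = 44 / 0.4715

Q ≈ 93.3 W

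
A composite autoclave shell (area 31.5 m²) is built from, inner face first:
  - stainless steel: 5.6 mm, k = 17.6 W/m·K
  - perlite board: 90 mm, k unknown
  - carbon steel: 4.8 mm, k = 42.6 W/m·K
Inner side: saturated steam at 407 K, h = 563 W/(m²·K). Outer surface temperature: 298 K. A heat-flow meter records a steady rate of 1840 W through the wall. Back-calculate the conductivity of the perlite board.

k ≈ 0.0483 W/(m·K)

Using the resistance-network approach (series):
R_inner film = 1/(h_i·A) = 1/(563×31.5) = 5.639×10^-5 K/W
R_stainless steel = L/(kA) = 0.0056/(17.6×31.5) = 1.01×10^-5 K/W
R_carbon steel = L/(kA) = 0.0048/(42.6×31.5) = 3.577×10^-6 K/W
Sum of known resistances R_other = 7.007×10^-5 K/W
Total R = ΔT/Q = 109/1840 = 0.05924 K/W
R_perlite board = R_total − R_other = 0.05917 K/W
k = L/(R·A) = 0.09/(0.05917×31.5)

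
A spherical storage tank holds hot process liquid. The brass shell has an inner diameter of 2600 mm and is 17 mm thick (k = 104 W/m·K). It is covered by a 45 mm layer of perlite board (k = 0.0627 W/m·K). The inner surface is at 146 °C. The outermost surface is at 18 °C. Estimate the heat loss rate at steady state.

Q ≈ 4020 W

Spherical conduction: R = (1/r_in − 1/r_out)/(4πk) per layer; series-sum.
R_brass shell = (1/1.3 − 1/1.317)/(4π×104) = 7.598×10^-6 K/W
R_perlite board = (1/1.317 − 1/1.362)/(4π×0.0627) = 0.03184 K/W
R_total = 0.03185 K/W
Q = ΔT/R_total = 128/0.03185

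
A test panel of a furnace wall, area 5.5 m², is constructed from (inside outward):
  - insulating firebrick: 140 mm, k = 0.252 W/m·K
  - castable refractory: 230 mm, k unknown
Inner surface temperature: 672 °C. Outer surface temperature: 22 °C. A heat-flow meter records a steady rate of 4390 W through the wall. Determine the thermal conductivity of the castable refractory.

k ≈ 0.889 W/(m·K)

Model the wall as resistances in series:
R_insulating firebrick = L/(kA) = 0.14/(0.252×5.5) = 0.101 K/W
Sum of known resistances R_other = 0.101 K/W
Total R = ΔT/Q = 650/4390 = 0.1481 K/W
R_castable refractory = R_total − R_other = 0.04705 K/W
k = L/(R·A) = 0.23/(0.04705×5.5)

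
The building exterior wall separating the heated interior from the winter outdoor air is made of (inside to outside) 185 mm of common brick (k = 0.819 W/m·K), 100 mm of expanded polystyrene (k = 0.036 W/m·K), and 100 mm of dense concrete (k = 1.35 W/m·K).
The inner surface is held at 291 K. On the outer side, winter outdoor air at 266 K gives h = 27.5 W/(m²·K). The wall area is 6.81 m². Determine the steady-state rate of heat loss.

Treating each layer as a thermal resistance in series:
R_common brick = L/(kA) = 0.185/(0.819×6.81) = 0.03317 K/W
R_expanded polystyrene = L/(kA) = 0.1/(0.036×6.81) = 0.4079 K/W
R_dense concrete = L/(kA) = 0.1/(1.35×6.81) = 0.01088 K/W
R_outer film = 1/(h_o·A) = 1/(27.5×6.81) = 0.00534 K/W
R_total = 0.4573 K/W
Q = ΔT / R_total = 25 / 0.4573

Q ≈ 54.7 W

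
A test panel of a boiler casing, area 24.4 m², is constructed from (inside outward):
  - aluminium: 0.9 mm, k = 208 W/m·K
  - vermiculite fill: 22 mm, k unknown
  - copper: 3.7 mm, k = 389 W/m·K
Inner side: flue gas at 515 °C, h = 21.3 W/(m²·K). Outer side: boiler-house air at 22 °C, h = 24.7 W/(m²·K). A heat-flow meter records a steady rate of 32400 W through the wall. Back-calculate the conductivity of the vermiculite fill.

Using the resistance-network approach (series):
R_inner film = 1/(h_i·A) = 1/(21.3×24.4) = 0.001924 K/W
R_aluminium = L/(kA) = 0.0009/(208×24.4) = 1.773×10^-7 K/W
R_copper = L/(kA) = 0.0037/(389×24.4) = 3.898×10^-7 K/W
R_outer film = 1/(h_o·A) = 1/(24.7×24.4) = 0.001659 K/W
Sum of known resistances R_other = 0.003584 K/W
Total R = ΔT/Q = 493/32400 = 0.01522 K/W
R_vermiculite fill = R_total − R_other = 0.01163 K/W
k = L/(R·A) = 0.022/(0.01163×24.4)

k ≈ 0.0775 W/(m·K)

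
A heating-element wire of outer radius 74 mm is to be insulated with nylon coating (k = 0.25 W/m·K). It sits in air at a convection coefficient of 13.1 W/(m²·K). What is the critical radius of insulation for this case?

r_cr ≈ 19.1 mm

For a cylinder r_cr = k/h = 0.25/13.1
r_cr = 19.1 mm; since the bare radius (74 mm) is above r_cr, any added insulation will reduce heat loss.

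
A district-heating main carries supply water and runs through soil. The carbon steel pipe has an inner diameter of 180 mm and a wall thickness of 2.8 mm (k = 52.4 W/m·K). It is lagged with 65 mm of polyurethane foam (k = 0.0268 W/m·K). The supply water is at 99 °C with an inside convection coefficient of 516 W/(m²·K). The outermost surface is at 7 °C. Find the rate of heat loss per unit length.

q′ ≈ 29.1 W/m

Treating each annulus and film as a series resistance:
R_inner film = 1/(h_i·2πr₁L) = 1/(516×2π×0.09×1) = 0.003427 K/W
R_carbon steel pipe wall = ln(92.8/90)/(2π×52.4×1) = 9.305×10^-5 K/W
R_polyurethane foam = ln(157.8/92.8)/(2π×0.0268×1) = 3.153 K/W
R_total = 3.156 K/W
Q = ΔT/R_total = 92/3.156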